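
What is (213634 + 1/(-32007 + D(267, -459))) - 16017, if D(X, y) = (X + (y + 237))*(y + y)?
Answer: 14488685588/73317 ≈ 1.9762e+5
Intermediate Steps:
D(X, y) = 2*y*(237 + X + y) (D(X, y) = (X + (237 + y))*(2*y) = (237 + X + y)*(2*y) = 2*y*(237 + X + y))
(213634 + 1/(-32007 + D(267, -459))) - 16017 = (213634 + 1/(-32007 + 2*(-459)*(237 + 267 - 459))) - 16017 = (213634 + 1/(-32007 + 2*(-459)*45)) - 16017 = (213634 + 1/(-32007 - 41310)) - 16017 = (213634 + 1/(-73317)) - 16017 = (213634 - 1/73317) - 16017 = 15663003977/73317 - 16017 = 14488685588/73317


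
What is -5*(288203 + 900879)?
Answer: -5945410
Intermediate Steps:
-5*(288203 + 900879) = -5*1189082 = -5945410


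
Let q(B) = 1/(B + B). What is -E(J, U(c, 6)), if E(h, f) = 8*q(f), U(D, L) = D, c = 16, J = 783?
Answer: -¼ ≈ -0.25000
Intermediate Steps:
q(B) = 1/(2*B)
E(h, f) = 4/f (E(h, f) = 8*(1/(2*f)) = 4/f)
-E(J, U(c, 6)) = -4/16 = -1*¼ = -¼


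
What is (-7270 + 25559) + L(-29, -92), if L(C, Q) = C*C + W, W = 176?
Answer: 19306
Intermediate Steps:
L(C, Q) = 176 + C² (L(C, Q) = C*C + 176 = C² + 176 = 176 + C²)
(-7270 + 25559) + L(-29, -92) = (-7270 + 25559) + (176 + (-29)²) = 18289 + (176 + 841) = 18289 + 1017 = 19306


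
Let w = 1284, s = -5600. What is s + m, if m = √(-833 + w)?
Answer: -5600 + √451 ≈ -5578.8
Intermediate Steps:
m = √451 (m = √(-833 + 1284) = √451 ≈ 21.237)
s + m = -5600 + √451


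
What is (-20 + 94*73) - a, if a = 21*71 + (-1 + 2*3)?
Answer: 5346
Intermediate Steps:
a = 1496 (a = 1491 + (-1 + 6) = 1491 + 5 = 1496)
(-20 + 94*73) - a = (-20 + 94*73) - 1*1496 = (-20 + 6862) - 1496 = 6842 - 1496 = 5346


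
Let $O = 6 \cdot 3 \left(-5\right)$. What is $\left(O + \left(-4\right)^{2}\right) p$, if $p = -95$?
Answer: $7030$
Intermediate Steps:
$O = -90$ ($O = 18 \left(-5\right) = -90$)
$\left(O + \left(-4\right)^{2}\right) p = \left(-90 + \left(-4\right)^{2}\right) \left(-95\right) = \left(-90 + 16\right) \left(-95\right) = \left(-74\right) \left(-95\right) = 7030$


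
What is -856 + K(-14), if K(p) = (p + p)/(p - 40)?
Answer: -23098/27 ≈ -855.48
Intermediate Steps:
K(p) = 2*p/(-40 + p) (K(p) = (2*p)/(-40 + p) = 2*p/(-40 + p))
-856 + K(-14) = -856 + 2*(-14)/(-40 - 14) = -856 + 2*(-14)/(-54) = -856 + 2*(-14)*(-1/54) = -856 + 14/27 = -23098/27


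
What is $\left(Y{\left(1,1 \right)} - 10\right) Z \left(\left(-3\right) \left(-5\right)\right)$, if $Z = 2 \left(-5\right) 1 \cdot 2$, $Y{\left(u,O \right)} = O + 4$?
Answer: $1500$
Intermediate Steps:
$Y{\left(u,O \right)} = 4 + O$
$Z = -20$ ($Z = 2 \left(\left(-5\right) 2\right) = 2 \left(-10\right) = -20$)
$\left(Y{\left(1,1 \right)} - 10\right) Z \left(\left(-3\right) \left(-5\right)\right) = \left(\left(4 + 1\right) - 10\right) \left(-20\right) \left(\left(-3\right) \left(-5\right)\right) = \left(5 - 10\right) \left(-20\right) 15 = \left(-5\right) \left(-20\right) 15 = 100 \cdot 15 = 1500$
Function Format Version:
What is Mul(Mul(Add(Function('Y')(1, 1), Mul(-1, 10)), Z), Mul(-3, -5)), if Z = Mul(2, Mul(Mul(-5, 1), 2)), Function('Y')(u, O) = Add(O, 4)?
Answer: 1500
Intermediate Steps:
Function('Y')(u, O) = Add(4, O)
Z = -20 (Z = Mul(2, Mul(-5, 2)) = Mul(2, -10) = -20)
Mul(Mul(Add(Function('Y')(1, 1), Mul(-1, 10)), Z), Mul(-3, -5)) = Mul(Mul(Add(Add(4, 1), Mul(-1, 10)), -20), Mul(-3, -5)) = Mul(Mul(Add(5, -10), -20), 15) = Mul(Mul(-5, -20), 15) = Mul(100, 15) = 1500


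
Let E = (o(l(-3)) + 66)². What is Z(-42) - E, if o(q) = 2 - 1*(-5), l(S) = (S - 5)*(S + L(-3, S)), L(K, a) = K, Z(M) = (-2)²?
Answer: -5325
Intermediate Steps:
Z(M) = 4
l(S) = (-5 + S)*(-3 + S) (l(S) = (S - 5)*(S - 3) = (-5 + S)*(-3 + S))
o(q) = 7 (o(q) = 2 + 5 = 7)
E = 5329 (E = (7 + 66)² = 73² = 5329)
Z(-42) - E = 4 - 1*5329 = 4 - 5329 = -5325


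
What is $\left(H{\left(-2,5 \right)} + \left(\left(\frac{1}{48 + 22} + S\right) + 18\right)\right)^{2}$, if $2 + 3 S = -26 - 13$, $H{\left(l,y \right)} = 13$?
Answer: $\frac{13271449}{44100} \approx 300.94$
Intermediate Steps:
$S = - \frac{41}{3}$ ($S = - \frac{2}{3} + \frac{-26 - 13}{3} = - \frac{2}{3} + \frac{1}{3} \left(-39\right) = - \frac{2}{3} - 13 = - \frac{41}{3} \approx -13.667$)
$\left(H{\left(-2,5 \right)} + \left(\left(\frac{1}{48 + 22} + S\right) + 18\right)\right)^{2} = \left(13 + \left(\left(\frac{1}{48 + 22} - \frac{41}{3}\right) + 18\right)\right)^{2} = \left(13 + \left(\left(\frac{1}{70} - \frac{41}{3}\right) + 18\right)\right)^{2} = \left(13 + \left(- \frac{2867}{210} + 18\right)\right)^{2} = \left(13 + \frac{913}{210}\right)^{2} = \left(\frac{3643}{210}\right)^{2} = \frac{13271449}{44100}$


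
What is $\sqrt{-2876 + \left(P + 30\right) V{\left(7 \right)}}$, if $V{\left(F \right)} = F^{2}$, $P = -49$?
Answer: $9 i \sqrt{47} \approx 61.701 i$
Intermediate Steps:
$\sqrt{-2876 + \left(P + 30\right) V{\left(7 \right)}} = \sqrt{-2876 + \left(-49 + 30\right) 7^{2}} = \sqrt{-2876 - 931} = \sqrt{-3807} = 9 i \sqrt{47}$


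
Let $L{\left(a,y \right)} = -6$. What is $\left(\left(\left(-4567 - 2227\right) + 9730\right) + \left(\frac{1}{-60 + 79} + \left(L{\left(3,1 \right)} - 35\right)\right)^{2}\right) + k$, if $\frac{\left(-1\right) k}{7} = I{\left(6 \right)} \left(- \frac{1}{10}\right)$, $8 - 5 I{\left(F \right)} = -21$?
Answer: $\frac{83332283}{18050} \approx 4616.8$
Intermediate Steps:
$I{\left(F \right)} = \frac{29}{5}$ ($I{\left(F \right)} = \frac{8}{5} - - \frac{21}{5} = \frac{8}{5} + \frac{21}{5} = \frac{29}{5}$)
$k = \frac{203}{50}$ ($k = - 7 \frac{29 \left(- \frac{1}{10}\right)}{5} = - 7 \frac{29 \left(\left(-1\right) \frac{1}{10}\right)}{5} = - 7 \cdot \frac{29}{5} \left(- \frac{1}{10}\right) = \left(-7\right) \left(- \frac{29}{50}\right) = \frac{203}{50} \approx 4.06$)
$\left(\left(\left(-4567 - 2227\right) + 9730\right) + \left(\frac{1}{-60 + 79} + \left(L{\left(3,1 \right)} - 35\right)\right)^{2}\right) + k = \left(\left(\left(-4567 - 2227\right) + 9730\right) + \left(\frac{1}{-60 + 79} - 41\right)^{2}\right) + \frac{203}{50} = \left(\left(-6794 + 9730\right) + \left(\frac{1}{19} - 41\right)^{2}\right) + \frac{203}{50} = \left(2936 + \left(\frac{1}{19} - 41\right)^{2}\right) + \frac{203}{50} = \left(2936 + \left(- \frac{778}{19}\right)^{2}\right) + \frac{203}{50} = \left(2936 + \frac{605284}{361}\right) + \frac{203}{50} = \frac{1665180}{361} + \frac{203}{50} = \frac{83332283}{18050}$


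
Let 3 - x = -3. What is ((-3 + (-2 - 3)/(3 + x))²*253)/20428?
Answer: 64768/413667 ≈ 0.15657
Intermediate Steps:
x = 6 (x = 3 - 1*(-3) = 3 + 3 = 6)
((-3 + (-2 - 3)/(3 + x))²*253)/20428 = ((-3 + (-2 - 3)/(3 + 6))²*253)/20428 = ((-3 - 5/9)²*253)*(1/20428) = ((-32/9)²*253)*(1/20428) = ((1024/81)*253)*(1/20428) = (259072/81)*(1/20428) = 64768/413667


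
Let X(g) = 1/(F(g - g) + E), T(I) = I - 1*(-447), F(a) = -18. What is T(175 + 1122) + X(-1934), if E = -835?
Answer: 1487631/853 ≈ 1744.0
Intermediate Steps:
T(I) = 447 + I (T(I) = I + 447 = 447 + I)
X(g) = -1/853 (X(g) = 1/(-18 - 835) = 1/(-853) = -1/853)
T(175 + 1122) + X(-1934) = (447 + (175 + 1122)) - 1/853 = (447 + 1297) - 1/853 = 1744 - 1/853 = 1487631/853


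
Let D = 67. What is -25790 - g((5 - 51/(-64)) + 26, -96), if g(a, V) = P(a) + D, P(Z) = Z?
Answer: -1656883/64 ≈ -25889.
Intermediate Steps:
g(a, V) = 67 + a (g(a, V) = a + 67 = 67 + a)
-25790 - g((5 - 51/(-64)) + 26, -96) = -25790 - (67 + ((5 - 51/(-64)) + 26)) = -25790 - (67 + ((5 - 51*(-1/64)) + 26)) = -25790 - (67 + ((5 + 51/64) + 26)) = -25790 - (67 + (371/64 + 26)) = -25790 - (67 + 2035/64) = -25790 - 1*6323/64 = -25790 - 6323/64 = -1656883/64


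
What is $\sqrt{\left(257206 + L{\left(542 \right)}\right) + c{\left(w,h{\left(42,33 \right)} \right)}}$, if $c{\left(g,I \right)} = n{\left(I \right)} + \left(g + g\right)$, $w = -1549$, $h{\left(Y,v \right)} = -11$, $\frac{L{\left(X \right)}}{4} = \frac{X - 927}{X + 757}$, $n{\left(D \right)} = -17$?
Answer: $\frac{41 \sqrt{255057351}}{1299} \approx 504.07$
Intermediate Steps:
$L{\left(X \right)} = \frac{4 \left(-927 + X\right)}{757 + X}$ ($L{\left(X \right)} = 4 \frac{X - 927}{X + 757} = 4 \frac{-927 + X}{757 + X} = \frac{4 \left(-927 + X\right)}{757 + X}$)
$c{\left(g,I \right)} = -17 + 2 g$ ($c{\left(g,I \right)} = -17 + \left(g + g\right) = -17 + 2 g$)
$\sqrt{\left(257206 + L{\left(542 \right)}\right) + c{\left(w,h{\left(42,33 \right)} \right)}} = \sqrt{\left(257206 + \frac{4 \left(-927 + 542\right)}{757 + 542}\right) + \left(-17 + 2 \left(-1549\right)\right)} = \sqrt{\left(257206 + 4 \cdot \frac{1}{1299} \left(-385\right)\right) - 3115} = \sqrt{\left(257206 - \frac{1540}{1299}\right) - 3115} = \sqrt{\frac{334109054}{1299} - 3115} = \sqrt{\frac{330062669}{1299}} = \frac{41 \sqrt{255057351}}{1299}$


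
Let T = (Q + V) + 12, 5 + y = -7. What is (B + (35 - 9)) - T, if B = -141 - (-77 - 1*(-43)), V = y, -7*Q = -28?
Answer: -85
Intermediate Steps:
Q = 4 (Q = -⅐*(-28) = 4)
y = -12 (y = -5 - 7 = -12)
V = -12
T = 4 (T = (4 - 12) + 12 = -8 + 12 = 4)
B = -107 (B = -141 - (-77 + 43) = -141 - 1*(-34) = -141 + 34 = -107)
(B + (35 - 9)) - T = (-107 + (35 - 9)) - 1*4 = (-107 + 26) - 4 = -81 - 4 = -85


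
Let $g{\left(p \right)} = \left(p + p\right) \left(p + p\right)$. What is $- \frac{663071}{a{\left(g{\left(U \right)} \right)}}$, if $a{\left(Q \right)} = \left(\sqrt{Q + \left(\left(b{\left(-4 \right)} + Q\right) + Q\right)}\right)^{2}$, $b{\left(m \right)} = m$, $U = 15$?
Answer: $- \frac{663071}{2696} \approx -245.95$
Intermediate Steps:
$g{\left(p \right)} = 4 p^{2}$ ($g{\left(p \right)} = 2 p 2 p = 4 p^{2}$)
$a{\left(Q \right)} = -4 + 3 Q$ ($a{\left(Q \right)} = \left(\sqrt{Q + \left(\left(-4 + Q\right) + Q\right)}\right)^{2} = \left(\sqrt{Q + \left(-4 + 2 Q\right)}\right)^{2} = \left(\sqrt{-4 + 3 Q}\right)^{2} = -4 + 3 Q$)
$- \frac{663071}{a{\left(g{\left(U \right)} \right)}} = - \frac{663071}{-4 + 3 \cdot 4 \cdot 15^{2}} = - \frac{663071}{-4 + 3 \cdot 4 \cdot 225} = - \frac{663071}{-4 + 3 \cdot 900} = - \frac{663071}{-4 + 2700} = - \frac{663071}{2696}$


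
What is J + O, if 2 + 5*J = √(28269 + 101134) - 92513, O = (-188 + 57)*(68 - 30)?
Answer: -23481 + √129403/5 ≈ -23409.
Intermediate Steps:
O = -4978 (O = -131*38 = -4978)
J = -18503 + √129403/5 (J = -⅖ + (√(28269 + 101134) - 92513)/5 = -⅖ + (√129403 - 92513)/5 = -⅖ + (-92513 + √129403)/5 = -⅖ + (-92513/5 + √129403/5) = -18503 + √129403/5 ≈ -18431.)
J + O = (-18503 + √129403/5) - 4978 = -23481 + √129403/5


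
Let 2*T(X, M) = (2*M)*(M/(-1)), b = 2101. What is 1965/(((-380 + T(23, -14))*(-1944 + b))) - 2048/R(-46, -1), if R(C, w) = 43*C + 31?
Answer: 20153209/19563456 ≈ 1.0301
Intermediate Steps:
R(C, w) = 31 + 43*C
T(X, M) = -M² (T(X, M) = ((2*M)*(M/(-1)))/2 = ((2*M)*(M*(-1)))/2 = ((2*M)*(-M))/2 = (-2*M²)/2 = -M²)
1965/(((-380 + T(23, -14))*(-1944 + b))) - 2048/R(-46, -1) = 1965/(((-380 - 1*(-14)²)*(-1944 + 2101))) - 2048/(31 + 43*(-46)) = 1965/(((-380 - 1*196)*157)) - 2048/(31 - 1978) = 1965/(((-380 - 196)*157)) - 2048/(-1947) = 1965/((-576*157)) - 2048*(-1/1947) = 1965/(-90432) + 2048/1947 = 1965*(-1/90432) + 2048/1947 = -655/30144 + 2048/1947 = 20153209/19563456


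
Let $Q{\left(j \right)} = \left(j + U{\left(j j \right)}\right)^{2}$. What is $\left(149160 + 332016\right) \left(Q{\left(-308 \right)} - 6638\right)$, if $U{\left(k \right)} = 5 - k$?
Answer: $4357891339951176$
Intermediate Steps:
$Q{\left(j \right)} = \left(5 + j - j^{2}\right)^{2}$ ($Q{\left(j \right)} = \left(j - \left(-5 + j j\right)\right)^{2} = \left(j - \left(-5 + j^{2}\right)\right)^{2} = \left(5 + j - j^{2}\right)^{2}$)
$\left(149160 + 332016\right) \left(Q{\left(-308 \right)} - 6638\right) = \left(149160 + 332016\right) \left(\left(5 - 308 - \left(-308\right)^{2}\right)^{2} - 6638\right) = 481176 \left(\left(5 - 308 - 94864\right)^{2} - 6638\right) = 481176 \left(\left(-95167\right)^{2} - 6638\right) = 481176 \left(9056757889 - 6638\right) = 481176 \cdot 9056751251 = 4357891339951176$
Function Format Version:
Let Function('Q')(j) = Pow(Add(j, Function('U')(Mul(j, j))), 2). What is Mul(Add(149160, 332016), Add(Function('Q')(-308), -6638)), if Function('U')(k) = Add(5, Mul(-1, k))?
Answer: 4357891339951176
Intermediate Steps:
Function('Q')(j) = Pow(Add(5, j, Mul(-1, Pow(j, 2))), 2) (Function('Q')(j) = Pow(Add(j, Add(5, Mul(-1, Mul(j, j)))), 2) = Pow(Add(j, Add(5, Mul(-1, Pow(j, 2)))), 2) = Pow(Add(5, j, Mul(-1, Pow(j, 2))), 2))
Mul(Add(149160, 332016), Add(Function('Q')(-308), -6638)) = Mul(Add(149160, 332016), Add(Pow(Add(5, -308, Mul(-1, Pow(-308, 2))), 2), -6638)) = Mul(481176, Add(Pow(Add(5, -308, Mul(-1, 94864)), 2), -6638)) = Mul(481176, Add(Pow(Add(5, -308, -94864), 2), -6638)) = Mul(481176, Add(Pow(-95167, 2), -6638)) = Mul(481176, Add(9056757889, -6638)) = Mul(481176, 9056751251) = 4357891339951176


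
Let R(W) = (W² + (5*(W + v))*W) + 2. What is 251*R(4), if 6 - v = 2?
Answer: 44678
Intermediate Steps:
v = 4 (v = 6 - 1*2 = 6 - 2 = 4)
R(W) = 2 + W² + W*(20 + 5*W) (R(W) = (W² + (5*(W + 4))*W) + 2 = (W² + (5*(4 + W))*W) + 2 = (W² + (20 + 5*W)*W) + 2 = (W² + W*(20 + 5*W)) + 2 = 2 + W² + W*(20 + 5*W))
251*R(4) = 251*(2 + 6*4² + 20*4) = 251*(2 + 6*16 + 80) = 251*(2 + 96 + 80) = 251*178 = 44678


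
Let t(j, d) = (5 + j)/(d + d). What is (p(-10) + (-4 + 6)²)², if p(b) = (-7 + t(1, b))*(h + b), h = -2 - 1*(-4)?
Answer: 97344/25 ≈ 3893.8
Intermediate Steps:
t(j, d) = (5 + j)/(2*d) (t(j, d) = (5 + j)/((2*d)) = (5 + j)*(1/(2*d)) = (5 + j)/(2*d))
h = 2 (h = -2 + 4 = 2)
p(b) = (-7 + 3/b)*(2 + b) (p(b) = (-7 + (5 + 1)/(2*b))*(2 + b) = (-7 + (½)*6/b)*(2 + b) = (-7 + 3/b)*(2 + b))
(p(-10) + (-4 + 6)²)² = ((-11 - 7*(-10) + 6/(-10)) + (-4 + 6)²)² = ((-11 + 70 + 6*(-⅒)) + 2²)² = ((-11 + 70 - ⅗) + 4)² = (292/5 + 4)² = (312/5)² = 97344/25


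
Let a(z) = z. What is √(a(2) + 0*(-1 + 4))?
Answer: √2 ≈ 1.4142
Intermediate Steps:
√(a(2) + 0*(-1 + 4)) = √(2 + 0*(-1 + 4)) = √(2 + 0*3) = √(2 + 0) = √2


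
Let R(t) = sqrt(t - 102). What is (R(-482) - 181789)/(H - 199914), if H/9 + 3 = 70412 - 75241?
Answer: 181789/243402 - I*sqrt(146)/121701 ≈ 0.74687 - 9.9285e-5*I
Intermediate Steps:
R(t) = sqrt(-102 + t)
H = -43488 (H = -27 + 9*(70412 - 75241) = -27 + 9*(-4829) = -27 - 43461 = -43488)
(R(-482) - 181789)/(H - 199914) = (sqrt(-102 - 482) - 181789)/(-43488 - 199914) = (sqrt(-584) - 181789)/(-243402) = (2*I*sqrt(146) - 181789)*(-1/243402) = (-181789 + 2*I*sqrt(146))*(-1/243402) = 181789/243402 - I*sqrt(146)/121701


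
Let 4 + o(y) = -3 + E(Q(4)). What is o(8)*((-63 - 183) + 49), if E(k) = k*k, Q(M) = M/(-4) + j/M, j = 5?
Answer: 21867/16 ≈ 1366.7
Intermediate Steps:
Q(M) = 5/M - M/4 (Q(M) = M/(-4) + 5/M = M*(-1/4) + 5/M = -M/4 + 5/M = 5/M - M/4)
E(k) = k**2
o(y) = -111/16 (o(y) = -4 + (-3 + (5/4 - 1/4*4)**2) = -4 + (-3 + (5*(1/4) - 1)**2) = -4 + (-3 + (5/4 - 1)**2) = -4 + (-3 + (1/4)**2) = -4 + (-3 + 1/16) = -4 - 47/16 = -111/16)
o(8)*((-63 - 183) + 49) = -111*((-63 - 183) + 49)/16 = -111*(-246 + 49)/16 = -111/16*(-197) = 21867/16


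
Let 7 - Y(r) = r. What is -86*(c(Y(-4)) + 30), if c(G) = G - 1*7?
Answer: -2924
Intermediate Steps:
Y(r) = 7 - r
c(G) = -7 + G (c(G) = G - 7 = -7 + G)
-86*(c(Y(-4)) + 30) = -86*((-7 + (7 - 1*(-4))) + 30) = -86*((-7 + (7 + 4)) + 30) = -86*((-7 + 11) + 30) = -86*(4 + 30) = -86*34 = -2924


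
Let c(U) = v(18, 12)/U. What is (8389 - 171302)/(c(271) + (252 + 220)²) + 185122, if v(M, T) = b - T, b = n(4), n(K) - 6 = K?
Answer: 11176597004941/60374462 ≈ 1.8512e+5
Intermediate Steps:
n(K) = 6 + K
b = 10 (b = 6 + 4 = 10)
v(M, T) = 10 - T
c(U) = -2/U (c(U) = (10 - 1*12)/U = (10 - 12)/U = -2/U)
(8389 - 171302)/(c(271) + (252 + 220)²) + 185122 = (8389 - 171302)/(-2/271 + (252 + 220)²) + 185122 = -162913/(-2*1/271 + 472²) + 185122 = -162913/(-2/271 + 222784) + 185122 = -162913/60374462/271 + 185122 = -162913*271/60374462 + 185122 = -44149423/60374462 + 185122 = 11176597004941/60374462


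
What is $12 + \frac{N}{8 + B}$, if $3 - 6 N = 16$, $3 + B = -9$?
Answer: $\frac{301}{24} \approx 12.542$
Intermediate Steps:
$B = -12$ ($B = -3 - 9 = -12$)
$N = - \frac{13}{6}$ ($N = \frac{1}{2} - \frac{8}{3} = - \frac{13}{6} \approx -2.1667$)
$12 + \frac{N}{8 + B} = 12 - \frac{13}{6 \left(8 - 12\right)} = 12 - \frac{13}{6 \left(-4\right)} = 12 - - \frac{13}{24} = 12 + \frac{13}{24} = \frac{301}{24}$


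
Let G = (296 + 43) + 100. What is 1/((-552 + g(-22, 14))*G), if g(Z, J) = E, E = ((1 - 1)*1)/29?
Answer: -1/242328 ≈ -4.1266e-6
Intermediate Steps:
G = 439 (G = 339 + 100 = 439)
E = 0 (E = (0*1)*(1/29) = 0*(1/29) = 0)
g(Z, J) = 0
1/((-552 + g(-22, 14))*G) = 1/((-552 + 0)*439) = 1/(-552*439) = 1/(-242328) = -1/242328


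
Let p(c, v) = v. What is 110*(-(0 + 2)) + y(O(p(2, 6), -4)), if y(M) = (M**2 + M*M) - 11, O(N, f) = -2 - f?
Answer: -223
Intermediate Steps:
y(M) = -11 + 2*M**2 (y(M) = (M**2 + M**2) - 11 = 2*M**2 - 11 = -11 + 2*M**2)
110*(-(0 + 2)) + y(O(p(2, 6), -4)) = 110*(-(0 + 2)) + (-11 + 2*(-2 - 1*(-4))**2) = 110*(-1*2) + (-11 + 2*(-2 + 4)**2) = 110*(-2) + (-11 + 2*2**2) = -220 + (-11 + 2*4) = -220 + (-11 + 8) = -220 - 3 = -223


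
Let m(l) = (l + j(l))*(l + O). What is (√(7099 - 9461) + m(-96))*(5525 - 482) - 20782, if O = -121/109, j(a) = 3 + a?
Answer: 10086584057/109 + 5043*I*√2362 ≈ 9.2537e+7 + 2.4509e+5*I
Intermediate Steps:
O = -121/109 (O = -121*1/109 = -121/109 ≈ -1.1101)
m(l) = (3 + 2*l)*(-121/109 + l) (m(l) = (l + (3 + l))*(l - 121/109) = (3 + 2*l)*(-121/109 + l))
(√(7099 - 9461) + m(-96))*(5525 - 482) - 20782 = (√(7099 - 9461) + (-363/109 + 2*(-96)² + (85/109)*(-96)))*(5525 - 482) - 20782 = (√(-2362) + (-363/109 + 2*9216 - 8160/109))*5043 - 20782 = (I*√2362 + (-363/109 + 18432 - 8160/109))*5043 - 20782 = (I*√2362 + 2000565/109)*5043 - 20782 = (2000565/109 + I*√2362)*5043 - 20782 = (10088849295/109 + 5043*I*√2362) - 20782 = 10086584057/109 + 5043*I*√2362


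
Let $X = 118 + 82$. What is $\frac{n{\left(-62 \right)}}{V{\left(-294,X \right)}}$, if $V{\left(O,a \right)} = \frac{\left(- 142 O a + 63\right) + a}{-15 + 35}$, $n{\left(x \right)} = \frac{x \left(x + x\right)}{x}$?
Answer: $- \frac{2480}{8349863} \approx -0.00029701$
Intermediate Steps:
$X = 200$
$n{\left(x \right)} = 2 x$ ($n{\left(x \right)} = \frac{x 2 x}{x} = \frac{2 x^{2}}{x} = 2 x$)
$V{\left(O,a \right)} = \frac{63}{20} + \frac{a}{20} - \frac{71 O a}{10}$ ($V{\left(O,a \right)} = \frac{\left(- 142 O a + 63\right) + a}{20} = \left(\left(63 - 142 O a\right) + a\right) \frac{1}{20} = \left(63 + a - 142 O a\right) \frac{1}{20} = \frac{63}{20} + \frac{a}{20} - \frac{71 O a}{10}$)
$\frac{n{\left(-62 \right)}}{V{\left(-294,X \right)}} = \frac{2 \left(-62\right)}{\frac{63}{20} + \frac{1}{20} \cdot 200 - \left(- \frac{10437}{5}\right) 200} = - \frac{124}{\frac{63}{20} + 10 + 417480} = - \frac{124}{\frac{8349863}{20}} = \left(-124\right) \frac{20}{8349863} = - \frac{2480}{8349863}$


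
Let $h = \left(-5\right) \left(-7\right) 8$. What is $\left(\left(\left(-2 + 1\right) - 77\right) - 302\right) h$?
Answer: $-106400$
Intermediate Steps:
$h = 280$ ($h = 35 \cdot 8 = 280$)
$\left(\left(\left(-2 + 1\right) - 77\right) - 302\right) h = \left(\left(\left(-2 + 1\right) - 77\right) - 302\right) 280 = \left(\left(-1 - 77\right) - 302\right) 280 = \left(-78 - 302\right) 280 = \left(-380\right) 280 = -106400$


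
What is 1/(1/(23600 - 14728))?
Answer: 8872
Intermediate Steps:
1/(1/(23600 - 14728)) = 1/(1/8872) = 8872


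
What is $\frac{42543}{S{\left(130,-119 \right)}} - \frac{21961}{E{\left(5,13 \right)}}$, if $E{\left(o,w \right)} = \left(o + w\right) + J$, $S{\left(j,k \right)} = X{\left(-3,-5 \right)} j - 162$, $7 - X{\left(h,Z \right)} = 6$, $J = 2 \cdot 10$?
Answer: $- \frac{1159693}{608} \approx -1907.4$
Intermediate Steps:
$J = 20$
$X{\left(h,Z \right)} = 1$ ($X{\left(h,Z \right)} = 7 - 6 = 1$)
$S{\left(j,k \right)} = -162 + j$ ($S{\left(j,k \right)} = 1 j - 162 = j - 162 = -162 + j$)
$E{\left(o,w \right)} = 20 + o + w$ ($E{\left(o,w \right)} = \left(o + w\right) + 20 = 20 + o + w$)
$\frac{42543}{S{\left(130,-119 \right)}} - \frac{21961}{E{\left(5,13 \right)}} = \frac{42543}{-162 + 130} - \frac{21961}{20 + 5 + 13} = \frac{42543}{-32} - \frac{21961}{38} = 42543 \left(- \frac{1}{32}\right) - \frac{21961}{38} = - \frac{42543}{32} - \frac{21961}{38} = - \frac{1159693}{608}$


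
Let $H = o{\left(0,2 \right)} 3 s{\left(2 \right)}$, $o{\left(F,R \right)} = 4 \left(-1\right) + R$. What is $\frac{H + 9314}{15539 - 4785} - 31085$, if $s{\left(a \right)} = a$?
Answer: $- \frac{167139394}{5377} \approx -31084.0$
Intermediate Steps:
$o{\left(F,R \right)} = -4 + R$
$H = -12$ ($H = \left(-4 + 2\right) 3 \cdot 2 = \left(-2\right) 3 \cdot 2 = \left(-6\right) 2 = -12$)
$\frac{H + 9314}{15539 - 4785} - 31085 = \frac{-12 + 9314}{15539 - 4785} - 31085 = \frac{9302}{10754} - 31085 = 9302 \cdot \frac{1}{10754} - 31085 = \frac{4651}{5377} - 31085 = - \frac{167139394}{5377}$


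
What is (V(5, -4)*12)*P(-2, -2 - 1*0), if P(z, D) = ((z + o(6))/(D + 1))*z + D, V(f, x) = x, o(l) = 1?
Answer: 192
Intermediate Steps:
P(z, D) = D + z*(1 + z)/(1 + D) (P(z, D) = ((z + 1)/(D + 1))*z + D = ((1 + z)/(1 + D))*z + D = z*(1 + z)/(1 + D) + D = D + z*(1 + z)/(1 + D))
(V(5, -4)*12)*P(-2, -2 - 1*0) = (-4*12)*(((-2 - 1*0) - 2 + (-2 - 1*0)**2 + (-2)**2)/(1 + (-2 - 1*0))) = -48*((-2 + 0) - 2 + (-2 + 0)**2 + 4)/(1 + (-2 + 0)) = -48*(-2 - 2 + (-2)**2 + 4)/(1 - 2) = -48*(-2 - 2 + 4 + 4)/(-1) = -(-48)*4 = -48*(-4) = 192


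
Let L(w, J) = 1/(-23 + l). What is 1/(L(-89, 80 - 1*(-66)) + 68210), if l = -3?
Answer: 26/1773459 ≈ 1.4661e-5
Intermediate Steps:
L(w, J) = -1/26 (L(w, J) = 1/(-23 - 3) = 1/(-26) = -1/26)
1/(L(-89, 80 - 1*(-66)) + 68210) = 1/(-1/26 + 68210) = 1/(1773459/26) = 26/1773459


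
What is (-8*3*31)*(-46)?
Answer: 34224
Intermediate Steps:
(-8*3*31)*(-46) = -24*31*(-46) = -744*(-46) = 34224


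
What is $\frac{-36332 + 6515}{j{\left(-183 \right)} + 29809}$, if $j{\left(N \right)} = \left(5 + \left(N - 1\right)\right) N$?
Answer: $- \frac{29817}{62566} \approx -0.47657$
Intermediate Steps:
$j{\left(N \right)} = N \left(4 + N\right)$ ($j{\left(N \right)} = \left(5 + \left(N - 1\right)\right) N = \left(5 + \left(-1 + N\right)\right) N = \left(4 + N\right) N = N \left(4 + N\right)$)
$\frac{-36332 + 6515}{j{\left(-183 \right)} + 29809} = \frac{-36332 + 6515}{- 183 \left(4 - 183\right) + 29809} = - \frac{29817}{\left(-183\right) \left(-179\right) + 29809} = - \frac{29817}{32757 + 29809} = - \frac{29817}{62566}$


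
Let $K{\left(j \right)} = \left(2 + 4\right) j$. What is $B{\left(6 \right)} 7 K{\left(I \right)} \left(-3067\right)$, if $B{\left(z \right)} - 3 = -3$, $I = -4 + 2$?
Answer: $0$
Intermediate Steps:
$I = -2$
$B{\left(z \right)} = 0$ ($B{\left(z \right)} = 3 - 3 = 0$)
$K{\left(j \right)} = 6 j$
$B{\left(6 \right)} 7 K{\left(I \right)} \left(-3067\right) = 0 \cdot 7 \cdot 6 \left(-2\right) \left(-3067\right) = 0 \left(-12\right) \left(-3067\right) = 0 \left(-3067\right) = 0$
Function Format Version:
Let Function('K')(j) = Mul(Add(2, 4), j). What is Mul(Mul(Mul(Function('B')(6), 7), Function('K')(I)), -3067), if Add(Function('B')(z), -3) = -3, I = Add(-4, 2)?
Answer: 0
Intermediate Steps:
I = -2
Function('B')(z) = 0 (Function('B')(z) = Add(3, -3) = 0)
Function('K')(j) = Mul(6, j)
Mul(Mul(Mul(Function('B')(6), 7), Function('K')(I)), -3067) = Mul(Mul(Mul(0, 7), Mul(6, -2)), -3067) = Mul(Mul(0, -12), -3067) = Mul(0, -3067) = 0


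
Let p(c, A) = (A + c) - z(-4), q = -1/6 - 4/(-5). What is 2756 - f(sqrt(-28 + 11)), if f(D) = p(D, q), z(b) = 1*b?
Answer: 82541/30 - I*sqrt(17) ≈ 2751.4 - 4.1231*I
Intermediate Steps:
z(b) = b
q = 19/30 (q = -1*1/6 - 4*(-1/5) = -1/6 + 4/5 = 19/30 ≈ 0.63333)
p(c, A) = 4 + A + c (p(c, A) = (A + c) - 1*(-4) = (A + c) + 4 = 4 + A + c)
f(D) = 139/30 + D (f(D) = 4 + 19/30 + D = 139/30 + D)
2756 - f(sqrt(-28 + 11)) = 2756 - (139/30 + sqrt(-28 + 11)) = 2756 - (139/30 + sqrt(-17)) = 2756 - (139/30 + I*sqrt(17)) = 2756 + (-139/30 - I*sqrt(17)) = 82541/30 - I*sqrt(17)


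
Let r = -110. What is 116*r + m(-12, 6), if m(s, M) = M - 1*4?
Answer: -12758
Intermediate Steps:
m(s, M) = -4 + M (m(s, M) = M - 4 = -4 + M)
116*r + m(-12, 6) = 116*(-110) + (-4 + 6) = -12760 + 2 = -12758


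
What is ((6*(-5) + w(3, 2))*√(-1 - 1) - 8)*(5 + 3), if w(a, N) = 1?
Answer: -64 - 232*I*√2 ≈ -64.0 - 328.1*I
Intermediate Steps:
((6*(-5) + w(3, 2))*√(-1 - 1) - 8)*(5 + 3) = ((6*(-5) + 1)*√(-1 - 1) - 8)*(5 + 3) = ((-30 + 1)*√(-2) - 8)*8 = (-29*I*√2 - 8)*8 = (-8 - 29*I*√2)*8 = -64 - 232*I*√2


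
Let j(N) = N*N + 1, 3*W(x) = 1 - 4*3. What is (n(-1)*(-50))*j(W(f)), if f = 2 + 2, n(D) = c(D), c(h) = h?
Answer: 6500/9 ≈ 722.22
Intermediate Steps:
n(D) = D
f = 4
W(x) = -11/3 (W(x) = (1 - 4*3)/3 = (1 - 12)/3 = (⅓)*(-11) = -11/3)
j(N) = 1 + N² (j(N) = N² + 1 = 1 + N²)
(n(-1)*(-50))*j(W(f)) = (-1*(-50))*(1 + (-11/3)²) = 50*(1 + 121/9) = 50*(130/9) = 6500/9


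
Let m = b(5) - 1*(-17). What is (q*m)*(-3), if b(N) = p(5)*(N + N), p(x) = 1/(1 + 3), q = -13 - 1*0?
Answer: 1521/2 ≈ 760.50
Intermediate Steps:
q = -13 (q = -13 + 0 = -13)
p(x) = ¼ (p(x) = 1/4 = ¼)
b(N) = N/2 (b(N) = (N + N)/4 = (2*N)/4 = N/2)
m = 39/2 (m = (½)*5 - 1*(-17) = 5/2 + 17 = 39/2 ≈ 19.500)
(q*m)*(-3) = -13*39/2*(-3) = -507/2*(-3) = 1521/2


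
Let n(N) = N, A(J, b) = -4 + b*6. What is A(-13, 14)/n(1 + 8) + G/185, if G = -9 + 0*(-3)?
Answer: 14719/1665 ≈ 8.8402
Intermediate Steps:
G = -9 (G = -9 + 0 = -9)
A(J, b) = -4 + 6*b
A(-13, 14)/n(1 + 8) + G/185 = (-4 + 6*14)/(1 + 8) - 9/185 = (-4 + 84)/9 - 9*1/185 = 80*(1/9) - 9/185 = 80/9 - 9/185 = 14719/1665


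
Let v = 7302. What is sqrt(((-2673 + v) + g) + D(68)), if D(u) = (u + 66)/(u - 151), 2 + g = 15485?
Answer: sqrt(138540446)/83 ≈ 141.81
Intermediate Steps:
g = 15483 (g = -2 + 15485 = 15483)
D(u) = (66 + u)/(-151 + u)
sqrt(((-2673 + v) + g) + D(68)) = sqrt(((-2673 + 7302) + 15483) + (66 + 68)/(-151 + 68)) = sqrt((4629 + 15483) + 134/(-83)) = sqrt(20112 - 1/83*134) = sqrt(20112 - 134/83) = sqrt(1669162/83) = sqrt(138540446)/83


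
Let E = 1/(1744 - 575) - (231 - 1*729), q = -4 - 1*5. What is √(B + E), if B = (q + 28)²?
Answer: 2*√293469267/1169 ≈ 29.309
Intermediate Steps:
q = -9 (q = -4 - 5 = -9)
E = 582163/1169 (E = 1/1169 - (231 - 729) = 1/1169 - 1*(-498) = 1/1169 + 498 = 582163/1169 ≈ 498.00)
B = 361 (B = (-9 + 28)² = 19² = 361)
√(B + E) = √(361 + 582163/1169) = √(1004172/1169) = 2*√293469267/1169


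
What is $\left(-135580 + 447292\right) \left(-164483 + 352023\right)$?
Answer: $58458468480$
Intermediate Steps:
$\left(-135580 + 447292\right) \left(-164483 + 352023\right) = 311712 \cdot 187540 = 58458468480$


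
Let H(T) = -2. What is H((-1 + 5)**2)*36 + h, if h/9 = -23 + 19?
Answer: -108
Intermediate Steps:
h = -36 (h = 9*(-23 + 19) = 9*(-4) = -36)
H((-1 + 5)**2)*36 + h = -2*36 - 36 = -72 - 36 = -108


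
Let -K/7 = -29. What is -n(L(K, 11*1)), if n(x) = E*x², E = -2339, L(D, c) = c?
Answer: 283019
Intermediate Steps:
K = 203 (K = -7*(-29) = 203)
n(x) = -2339*x²
-n(L(K, 11*1)) = -(-2339)*(11*1)² = -(-2339)*11² = -(-2339)*121 = -1*(-283019) = 283019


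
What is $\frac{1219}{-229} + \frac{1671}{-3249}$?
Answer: $- \frac{1447730}{248007} \approx -5.8375$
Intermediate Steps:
$\frac{1219}{-229} + \frac{1671}{-3249} = 1219 \left(- \frac{1}{229}\right) + 1671 \left(- \frac{1}{3249}\right) = - \frac{1219}{229} - \frac{557}{1083} = - \frac{1447730}{248007}$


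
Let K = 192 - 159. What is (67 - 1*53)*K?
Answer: 462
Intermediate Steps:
K = 33
(67 - 1*53)*K = (67 - 1*53)*33 = (67 - 53)*33 = 14*33 = 462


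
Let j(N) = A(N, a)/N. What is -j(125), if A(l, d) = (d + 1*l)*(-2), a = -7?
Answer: 236/125 ≈ 1.8880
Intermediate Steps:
A(l, d) = -2*d - 2*l (A(l, d) = (d + l)*(-2) = -2*d - 2*l)
j(N) = (14 - 2*N)/N (j(N) = (-2*(-7) - 2*N)/N = (14 - 2*N)/N)
-j(125) = -(-2 + 14/125) = -1*(-236/125) = 236/125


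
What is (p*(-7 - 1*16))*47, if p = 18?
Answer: -19458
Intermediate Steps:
(p*(-7 - 1*16))*47 = (18*(-7 - 1*16))*47 = (18*(-7 - 16))*47 = (18*(-23))*47 = -414*47 = -19458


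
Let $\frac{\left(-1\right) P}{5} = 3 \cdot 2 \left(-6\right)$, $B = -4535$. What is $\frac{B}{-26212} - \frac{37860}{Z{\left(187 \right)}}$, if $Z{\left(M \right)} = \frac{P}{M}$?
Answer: $- \frac{3092923759}{78636} \approx -39332.0$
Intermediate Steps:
$P = 180$ ($P = - 5 \cdot 3 \cdot 2 \left(-6\right) = - 5 \cdot 6 \left(-6\right) = \left(-5\right) \left(-36\right) = 180$)
$Z{\left(M \right)} = \frac{180}{M}$
$\frac{B}{-26212} - \frac{37860}{Z{\left(187 \right)}} = - \frac{4535}{-26212} - \frac{37860}{180 \cdot \frac{1}{187}} = \left(-4535\right) \left(- \frac{1}{26212}\right) - \frac{37860}{180 \cdot \frac{1}{187}} = \frac{4535}{26212} - \frac{37860}{\frac{180}{187}} = \frac{4535}{26212} - \frac{117997}{3} = - \frac{3092923759}{78636}$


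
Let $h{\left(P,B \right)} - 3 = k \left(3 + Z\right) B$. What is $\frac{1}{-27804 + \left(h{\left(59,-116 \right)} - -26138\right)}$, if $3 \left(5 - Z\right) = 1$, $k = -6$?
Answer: $\frac{1}{3673} \approx 0.00027226$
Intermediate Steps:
$Z = \frac{14}{3}$ ($Z = 5 - \frac{1}{3} = \frac{14}{3} \approx 4.6667$)
$h{\left(P,B \right)} = 3 - 46 B$ ($h{\left(P,B \right)} = 3 + - 6 \left(3 + \frac{14}{3}\right) B = 3 + \left(-6\right) \frac{23}{3} B = 3 - 46 B$)
$\frac{1}{-27804 + \left(h{\left(59,-116 \right)} - -26138\right)} = \frac{1}{-27804 + \left(\left(3 - -5336\right) - -26138\right)} = \frac{1}{-27804 + \left(\left(3 + 5336\right) + 26138\right)} = \frac{1}{-27804 + \left(5339 + 26138\right)} = \frac{1}{-27804 + 31477} = \frac{1}{3673}$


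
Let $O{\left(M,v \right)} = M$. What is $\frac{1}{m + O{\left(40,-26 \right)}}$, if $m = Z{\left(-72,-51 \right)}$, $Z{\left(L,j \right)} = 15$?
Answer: $\frac{1}{55} \approx 0.018182$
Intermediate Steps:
$m = 15$
$\frac{1}{m + O{\left(40,-26 \right)}} = \frac{1}{15 + 40} = \frac{1}{55}$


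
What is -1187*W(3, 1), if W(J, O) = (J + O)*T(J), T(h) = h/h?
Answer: -4748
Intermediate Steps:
T(h) = 1
W(J, O) = J + O (W(J, O) = (J + O)*1 = J + O)
-1187*W(3, 1) = -1187*(3 + 1) = -1187*4 = -4748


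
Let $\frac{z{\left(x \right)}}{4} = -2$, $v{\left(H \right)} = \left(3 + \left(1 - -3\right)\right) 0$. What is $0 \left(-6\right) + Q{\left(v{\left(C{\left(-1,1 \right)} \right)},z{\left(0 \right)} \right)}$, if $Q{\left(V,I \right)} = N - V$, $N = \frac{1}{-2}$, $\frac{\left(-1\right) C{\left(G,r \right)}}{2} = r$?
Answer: $- \frac{1}{2} \approx -0.5$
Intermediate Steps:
$C{\left(G,r \right)} = - 2 r$
$v{\left(H \right)} = 0$ ($v{\left(H \right)} = \left(3 + \left(1 + 3\right)\right) 0 = \left(3 + 4\right) 0 = 7 \cdot 0 = 0$)
$z{\left(x \right)} = -8$ ($z{\left(x \right)} = 4 \left(-2\right) = -8$)
$N = - \frac{1}{2} \approx -0.5$
$Q{\left(V,I \right)} = - \frac{1}{2} - V$
$0 \left(-6\right) + Q{\left(v{\left(C{\left(-1,1 \right)} \right)},z{\left(0 \right)} \right)} = 0 \left(-6\right) - \frac{1}{2} = 0 + \left(- \frac{1}{2} + 0\right) = 0 - \frac{1}{2} = - \frac{1}{2}$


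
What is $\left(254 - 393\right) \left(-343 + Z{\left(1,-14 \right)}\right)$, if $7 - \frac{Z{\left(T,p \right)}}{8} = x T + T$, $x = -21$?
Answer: $17653$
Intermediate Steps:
$Z{\left(T,p \right)} = 56 + 160 T$ ($Z{\left(T,p \right)} = 56 - 8 \left(- 21 T + T\right) = 56 - 8 \left(- 20 T\right) = 56 + 160 T$)
$\left(254 - 393\right) \left(-343 + Z{\left(1,-14 \right)}\right) = \left(254 - 393\right) \left(-343 + \left(56 + 160 \cdot 1\right)\right) = - 139 \left(-343 + \left(56 + 160\right)\right) = - 139 \left(-343 + 216\right) = \left(-139\right) \left(-127\right) = 17653$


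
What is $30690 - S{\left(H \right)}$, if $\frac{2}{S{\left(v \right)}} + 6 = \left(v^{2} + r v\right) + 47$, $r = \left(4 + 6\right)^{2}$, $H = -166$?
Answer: $\frac{337497928}{10997} \approx 30690.0$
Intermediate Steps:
$r = 100$ ($r = 10^{2} = 100$)
$S{\left(v \right)} = \frac{2}{41 + v^{2} + 100 v}$ ($S{\left(v \right)} = \frac{2}{-6 + \left(\left(v^{2} + 100 v\right) + 47\right)} = \frac{2}{-6 + \left(47 + v^{2} + 100 v\right)} = \frac{2}{41 + v^{2} + 100 v}$)
$30690 - S{\left(H \right)} = 30690 - \frac{2}{41 + \left(-166\right)^{2} + 100 \left(-166\right)} = 30690 - \frac{2}{41 + 27556 - 16600} = 30690 - \frac{2}{10997} = \frac{337497928}{10997}$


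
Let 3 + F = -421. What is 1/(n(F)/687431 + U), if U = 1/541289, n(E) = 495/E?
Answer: 2976790708472/444013 ≈ 6.7043e+6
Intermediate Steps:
F = -424 (F = -3 - 421 = -424)
U = 1/541289 ≈ 1.8474e-6
1/(n(F)/687431 + U) = 1/((495/(-424))/687431 + 1/541289) = 1/((495*(-1/424))*(1/687431) + 1/541289) = 1/(-495/424*1/687431 + 1/541289) = 1/(-495/291470744 + 1/541289) = 1/(444013/2976790708472) = 2976790708472/444013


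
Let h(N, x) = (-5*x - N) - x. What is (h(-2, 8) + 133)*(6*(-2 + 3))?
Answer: 522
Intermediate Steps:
h(N, x) = -N - 6*x (h(N, x) = (-N - 5*x) - x = -N - 6*x)
(h(-2, 8) + 133)*(6*(-2 + 3)) = ((-1*(-2) - 6*8) + 133)*(6*(-2 + 3)) = ((2 - 48) + 133)*(6*1) = (-46 + 133)*6 = 87*6 = 522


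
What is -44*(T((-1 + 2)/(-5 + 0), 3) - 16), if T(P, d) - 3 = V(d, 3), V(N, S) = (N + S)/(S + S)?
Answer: 528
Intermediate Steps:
V(N, S) = (N + S)/(2*S) (V(N, S) = (N + S)/((2*S)) = (N + S)*(1/(2*S)) = (N + S)/(2*S))
T(P, d) = 7/2 + d/6 (T(P, d) = 3 + (1/2)*(d + 3)/3 = 3 + (1/2)*(1/3)*(3 + d) = 3 + (1/2 + d/6) = 7/2 + d/6)
-44*(T((-1 + 2)/(-5 + 0), 3) - 16) = -44*((7/2 + (1/6)*3) - 16) = -44*((7/2 + 1/2) - 16) = -44*(4 - 16) = -44*(-12) = 528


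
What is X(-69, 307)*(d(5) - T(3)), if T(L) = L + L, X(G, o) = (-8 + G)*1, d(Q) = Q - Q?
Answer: 462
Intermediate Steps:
d(Q) = 0
X(G, o) = -8 + G
T(L) = 2*L
X(-69, 307)*(d(5) - T(3)) = (-8 - 69)*(0 - 2*3) = -77*(0 - 1*6) = -77*(0 - 6) = -77*(-6) = 462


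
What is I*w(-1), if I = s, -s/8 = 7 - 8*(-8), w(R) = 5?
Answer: -2840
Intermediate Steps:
s = -568 (s = -8*(7 - 8*(-8)) = -8*(7 + 64) = -8*71 = -568)
I = -568
I*w(-1) = -568*5 = -2840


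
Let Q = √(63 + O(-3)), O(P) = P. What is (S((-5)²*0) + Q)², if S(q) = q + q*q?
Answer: 60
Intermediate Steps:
Q = 2*√15 (Q = √(63 - 3) = √60 = 2*√15 ≈ 7.7460)
S(q) = q + q²
(S((-5)²*0) + Q)² = (((-5)²*0)*(1 + (-5)²*0) + 2*√15)² = ((25*0)*(1 + 25*0) + 2*√15)² = (0*(1 + 0) + 2*√15)² = (0*1 + 2*√15)² = (0 + 2*√15)² = (2*√15)² = 60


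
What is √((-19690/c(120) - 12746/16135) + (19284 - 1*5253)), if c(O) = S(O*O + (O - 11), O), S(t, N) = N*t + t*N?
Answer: √915069373876534867410/255384780 ≈ 118.45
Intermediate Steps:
S(t, N) = 2*N*t (S(t, N) = N*t + N*t = 2*N*t)
c(O) = 2*O*(-11 + O + O²) (c(O) = 2*O*(O*O + (O - 11)) = 2*O*(O² + (-11 + O)) = 2*O*(-11 + O + O²))
√((-19690/c(120) - 12746/16135) + (19284 - 1*5253)) = √((-19690*1/(240*(-11 + 120 + 120²)) - 12746/16135) + (19284 - 1*5253)) = √((-19690*1/(240*(-11 + 120 + 14400)) - 12746*1/16135) + (19284 - 5253)) = √((-19690/(2*120*14509) - 12746/16135) + 14031) = √((-19690/3482160 - 12746/16135) + 14031) = √((-19690*1/3482160 - 12746/16135) + 14031) = √((-179/31656 - 12746/16135) + 14031) = √(-406375541/510769560 + 14031) = √(7166201320819/510769560) = √915069373876534867410/255384780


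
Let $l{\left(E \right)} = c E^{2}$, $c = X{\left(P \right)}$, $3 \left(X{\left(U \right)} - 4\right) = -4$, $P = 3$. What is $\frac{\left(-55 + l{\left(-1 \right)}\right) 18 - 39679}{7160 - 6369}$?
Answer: $- \frac{5803}{113} \approx -51.354$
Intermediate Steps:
$X{\left(U \right)} = \frac{8}{3}$ ($X{\left(U \right)} = 4 + \frac{1}{3} \left(-4\right) = 4 - \frac{4}{3} = \frac{8}{3}$)
$c = \frac{8}{3} \approx 2.6667$
$l{\left(E \right)} = \frac{8 E^{2}}{3}$
$\frac{\left(-55 + l{\left(-1 \right)}\right) 18 - 39679}{7160 - 6369} = \frac{\left(-55 + \frac{8 \left(-1\right)^{2}}{3}\right) 18 - 39679}{7160 - 6369} = \frac{\left(-55 + \frac{8}{3} \cdot 1\right) 18 - 39679}{791} = \left(\left(-55 + \frac{8}{3}\right) 18 - 39679\right) \frac{1}{791} = \left(\left(- \frac{157}{3}\right) 18 - 39679\right) \frac{1}{791} = \left(-942 - 39679\right) \frac{1}{791} = \left(-40621\right) \frac{1}{791} = - \frac{5803}{113}$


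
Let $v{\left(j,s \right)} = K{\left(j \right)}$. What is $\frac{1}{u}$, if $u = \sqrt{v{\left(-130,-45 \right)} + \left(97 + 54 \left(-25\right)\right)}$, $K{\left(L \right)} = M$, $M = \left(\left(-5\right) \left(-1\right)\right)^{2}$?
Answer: $- \frac{i \sqrt{307}}{614} \approx - 0.028536 i$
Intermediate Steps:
$M = 25$ ($M = 5^{2} = 25$)
$K{\left(L \right)} = 25$
$v{\left(j,s \right)} = 25$
$u = 2 i \sqrt{307}$ ($u = \sqrt{25 + \left(97 + 54 \left(-25\right)\right)} = \sqrt{25 + \left(97 - 1350\right)} = \sqrt{25 - 1253} = \sqrt{-1228} = 2 i \sqrt{307} \approx 35.043 i$)
$\frac{1}{u} = \frac{1}{2 i \sqrt{307}} = - \frac{i \sqrt{307}}{614}$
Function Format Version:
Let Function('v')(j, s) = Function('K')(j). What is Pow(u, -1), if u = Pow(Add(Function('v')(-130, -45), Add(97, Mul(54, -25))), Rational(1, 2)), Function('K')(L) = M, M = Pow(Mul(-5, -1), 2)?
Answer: Mul(Rational(-1, 614), I, Pow(307, Rational(1, 2))) ≈ Mul(-0.028536, I)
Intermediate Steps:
M = 25 (M = Pow(5, 2) = 25)
Function('K')(L) = 25
Function('v')(j, s) = 25
u = Mul(2, I, Pow(307, Rational(1, 2))) (u = Pow(Add(25, Add(97, Mul(54, -25))), Rational(1, 2)) = Pow(Add(25, Add(97, -1350)), Rational(1, 2)) = Pow(Add(25, -1253), Rational(1, 2)) = Pow(-1228, Rational(1, 2)) = Mul(2, I, Pow(307, Rational(1, 2))) ≈ Mul(35.043, I))
Pow(u, -1) = Pow(Mul(2, I, Pow(307, Rational(1, 2))), -1) = Mul(Rational(-1, 614), I, Pow(307, Rational(1, 2)))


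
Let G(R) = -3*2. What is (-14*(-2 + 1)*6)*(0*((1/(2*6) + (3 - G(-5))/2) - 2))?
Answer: 0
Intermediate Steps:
G(R) = -6
(-14*(-2 + 1)*6)*(0*((1/(2*6) + (3 - G(-5))/2) - 2)) = (-14*(-2 + 1)*6)*(0*((1/(2*6) + (3 - 1*(-6))/2) - 2)) = (-(-14)*6)*(0*(((½)*(⅙) + (3 + 6)*(½)) - 2)) = (-14*(-6))*(0*((1/12 + 9*(½)) - 2)) = 84*(0*((1/12 + 9/2) - 2)) = 84*(0*(55/12 - 2)) = 84*(0*(31/12)) = 84*0 = 0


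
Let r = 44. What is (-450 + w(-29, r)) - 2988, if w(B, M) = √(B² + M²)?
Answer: -3438 + √2777 ≈ -3385.3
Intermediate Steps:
(-450 + w(-29, r)) - 2988 = (-450 + √((-29)² + 44²)) - 2988 = (-450 + √(841 + 1936)) - 2988 = (-450 + √2777) - 2988 = -3438 + √2777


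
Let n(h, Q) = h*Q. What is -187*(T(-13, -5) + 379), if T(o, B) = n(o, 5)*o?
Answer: -228888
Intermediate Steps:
n(h, Q) = Q*h
T(o, B) = 5*o**2 (T(o, B) = (5*o)*o = 5*o**2)
-187*(T(-13, -5) + 379) = -187*(5*(-13)**2 + 379) = -187*(5*169 + 379) = -187*(845 + 379) = -187*1224 = -228888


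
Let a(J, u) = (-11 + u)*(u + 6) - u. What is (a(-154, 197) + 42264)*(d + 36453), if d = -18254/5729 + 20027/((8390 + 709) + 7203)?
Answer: 271749396943998925/93394158 ≈ 2.9097e+9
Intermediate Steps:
a(J, u) = -u + (-11 + u)*(6 + u) (a(J, u) = (-11 + u)*(6 + u) - u = -u + (-11 + u)*(6 + u))
d = -182842025/93394158 (d = -18254*1/5729 + 20027/(9099 + 7203) = -18254/5729 + 20027/16302 = -182842025/93394158 ≈ -1.9577)
(a(-154, 197) + 42264)*(d + 36453) = ((-66 + 197² - 6*197) + 42264)*(-182842025/93394158 + 36453) = ((-66 + 38809 - 1182) + 42264)*(3404314399549/93394158) = (37561 + 42264)*(3404314399549/93394158) = 79825*(3404314399549/93394158) = 271749396943998925/93394158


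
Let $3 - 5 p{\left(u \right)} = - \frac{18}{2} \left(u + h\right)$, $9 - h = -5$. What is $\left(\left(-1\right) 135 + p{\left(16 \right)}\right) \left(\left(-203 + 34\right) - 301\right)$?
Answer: $37788$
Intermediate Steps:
$h = 14$ ($h = 9 - -5 = 9 + 5 = 14$)
$p{\left(u \right)} = \frac{129}{5} + \frac{9 u}{5}$ ($p{\left(u \right)} = \frac{3}{5} - \frac{- \frac{18}{2} \left(u + 14\right)}{5} = \frac{3}{5} - \frac{\left(-18\right) \frac{1}{2} \left(14 + u\right)}{5} = \frac{3}{5} - \frac{\left(-9\right) \left(14 + u\right)}{5} = \frac{3}{5} - \frac{-126 - 9 u}{5} = \frac{3}{5} + \left(\frac{126}{5} + \frac{9 u}{5}\right) = \frac{129}{5} + \frac{9 u}{5}$)
$\left(\left(-1\right) 135 + p{\left(16 \right)}\right) \left(\left(-203 + 34\right) - 301\right) = \left(\left(-1\right) 135 + \left(\frac{129}{5} + \frac{9}{5} \cdot 16\right)\right) \left(\left(-203 + 34\right) - 301\right) = \left(-135 + \left(\frac{129}{5} + \frac{144}{5}\right)\right) \left(-169 - 301\right) = \left(-135 + \frac{273}{5}\right) \left(-470\right) = \left(- \frac{402}{5}\right) \left(-470\right) = 37788$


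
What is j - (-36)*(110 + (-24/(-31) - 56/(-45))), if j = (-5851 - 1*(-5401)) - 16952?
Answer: -2072246/155 ≈ -13369.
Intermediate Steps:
j = -17402 (j = (-5851 + 5401) - 16952 = -450 - 16952 = -17402)
j - (-36)*(110 + (-24/(-31) - 56/(-45))) = -17402 - (-36)*(110 + (-24/(-31) - 56/(-45))) = -17402 - (-36)*(110 + (-24*(-1/31) - 56*(-1/45))) = -17402 - (-36)*(110 + (24/31 + 56/45)) = -17402 - (-36)*(110 + 2816/1395) = -17402 - (-36)*156266/1395 = -17402 - 1*(-625064/155) = -17402 + 625064/155 = -2072246/155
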